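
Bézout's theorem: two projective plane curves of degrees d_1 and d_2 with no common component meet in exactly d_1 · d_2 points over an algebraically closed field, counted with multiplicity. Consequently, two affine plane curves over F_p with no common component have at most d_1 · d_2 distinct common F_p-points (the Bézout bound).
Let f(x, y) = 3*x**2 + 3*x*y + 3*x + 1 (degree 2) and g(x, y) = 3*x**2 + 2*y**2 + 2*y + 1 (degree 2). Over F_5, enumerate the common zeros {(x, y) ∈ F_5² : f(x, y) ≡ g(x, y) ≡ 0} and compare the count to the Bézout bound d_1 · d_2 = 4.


Common zeros: {(3, 2)}; count = 1; Bézout bound = 4.

deg(f) = 2, deg(g) = 2, so Bézout bound = 4.
Scan x ∈ F_5. For each x, list the y ∈ F_5 with f(x, y) ≡ 0 and those with g(x, y) ≡ 0 (mod 5); the common zeros in that column are the intersection.
  x = 0: f ≡ 0 at y ∈ ∅; g ≡ 0 at y ∈ {1, 3}; common: ∅.
  x = 1: f ≡ 0 at y ∈ {1}; g ≡ 0 at y ∈ ∅; common: ∅.
  x = 2: f ≡ 0 at y ∈ {1}; g ≡ 0 at y ∈ {2}; common: ∅.
  x = 3: f ≡ 0 at y ∈ {2}; g ≡ 0 at y ∈ {2}; common: {2}.
  x = 4: f ≡ 0 at y ∈ {2}; g ≡ 0 at y ∈ ∅; common: ∅.
Collecting: common zeros = {(3, 2)}, so the count is 1.
Comparison with the Bézout bound: 1 ≤ 4 = deg(f)·deg(g), as expected for curves with no common component (the affine F_5-count falls short of the bound because intersections may lie at infinity, over extension fields, or carry multiplicity).


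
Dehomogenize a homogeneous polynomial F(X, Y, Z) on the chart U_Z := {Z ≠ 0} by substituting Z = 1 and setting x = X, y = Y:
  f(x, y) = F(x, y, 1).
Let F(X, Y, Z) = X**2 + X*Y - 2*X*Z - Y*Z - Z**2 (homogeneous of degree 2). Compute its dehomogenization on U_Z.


f(x, y) = x**2 + x*y - 2*x - y - 1

On U_Z we set Z = 1. Each monomial c·X^i·Y^j·Z^k in F becomes c·x^i·y^j·1^k = c·x^i·y^j.
Substituting Z = 1: F(X, Y, 1) = x**2 + x*y - 2*x - y - 1.
Note: deg(f) ≤ deg(F) = 2; strict inequality happens when F is divisible by Z (lost terms).


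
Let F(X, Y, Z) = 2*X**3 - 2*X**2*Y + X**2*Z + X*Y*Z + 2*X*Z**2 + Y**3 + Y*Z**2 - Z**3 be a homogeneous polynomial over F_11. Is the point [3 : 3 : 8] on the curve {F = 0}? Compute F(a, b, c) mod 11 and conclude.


F(3,3,8) ≡ 4 (mod 11); P is NOT on the curve.

Evaluate F(3, 3, 8) term-by-term (mod 11).
  2*X**3 ↦ 2·27·1·1 = 54
  -2*X**2*Y ↦ -2·9·3·1 = -54
  X**2*Z ↦ 1·9·1·8 = 72
  X*Y*Z ↦ 1·3·3·8 = 72
  2*X*Z**2 ↦ 2·3·1·64 = 384
  Y**3 ↦ 1·1·27·1 = 27
  Y*Z**2 ↦ 1·1·3·64 = 192
  -Z**3 ↦ -1·1·1·512 = -512
Sum: F(3, 3, 8) = (54) + (-54) + (72) + (72) + (384) + (27) + (192) + (-512) = 235.
Reducing mod 11: 235 ≡ 4 (mod 11).
Since F(a, b, c) ≡ 4 ≠ 0 (mod 11), P does NOT lie on the curve.


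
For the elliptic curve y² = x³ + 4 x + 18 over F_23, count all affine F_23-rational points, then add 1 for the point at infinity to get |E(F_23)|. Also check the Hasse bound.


Affine points = {(0, 8), (0, 15), (1, 0), (4, 11), (4, 12), (5, 5), (5, 18), (9, 1), (9, 22), (10, 0), (11, 6), (11, 17), (12, 0), (13, 6), (13, 17), (14, 9), (14, 14), (15, 7), (15, 16), (17, 10), (17, 13), (20, 5), (20, 18), (21, 5), (21, 18), (22, 6), (22, 17)}; affine count = 27; |E(F_23)| = 28.

Discriminant check: Δ ∝ 4a³ + 27b² = 4·4³ + 27·18² = 4·64 + 27·324 ≡ 11 (mod 23). Nonzero ⇒ E is nonsingular.
For each x ∈ F_23, compute rhs = x³ + 4·x + 18 mod 23, then count y ∈ F_23 with y² ≡ rhs.
  x = 0: rhs = 18, matching y values: 8, 15 (2 points).
  x = 1: rhs = 0, matching y values: 0 (1 points).
  x = 2: rhs = 11, matching y values: none (0 points).
  x = 3: rhs = 11, matching y values: none (0 points).
  x = 4: rhs = 6, matching y values: 11, 12 (2 points).
  x = 5: rhs = 2, matching y values: 5, 18 (2 points).
  x = 6: rhs = 5, matching y values: none (0 points).
  x = 7: rhs = 21, matching y values: none (0 points).
  x = 8: rhs = 10, matching y values: none (0 points).
  x = 9: rhs = 1, matching y values: 1, 22 (2 points).
  x = 10: rhs = 0, matching y values: 0 (1 points).
  x = 11: rhs = 13, matching y values: 6, 17 (2 points).
  x = 12: rhs = 0, matching y values: 0 (1 points).
  x = 13: rhs = 13, matching y values: 6, 17 (2 points).
  x = 14: rhs = 12, matching y values: 9, 14 (2 points).
  x = 15: rhs = 3, matching y values: 7, 16 (2 points).
  x = 16: rhs = 15, matching y values: none (0 points).
  x = 17: rhs = 8, matching y values: 10, 13 (2 points).
  x = 18: rhs = 11, matching y values: none (0 points).
  x = 19: rhs = 7, matching y values: none (0 points).
  x = 20: rhs = 2, matching y values: 5, 18 (2 points).
  x = 21: rhs = 2, matching y values: 5, 18 (2 points).
  x = 22: rhs = 13, matching y values: 6, 17 (2 points).
Total affine count: 27.
Full point count |E(F_23)| = 27 + 1 = 28.
Hasse bound: |28 − (23+1)| = |4| = 4 ≤ 2√23 ≈ 9.5917 ✓.


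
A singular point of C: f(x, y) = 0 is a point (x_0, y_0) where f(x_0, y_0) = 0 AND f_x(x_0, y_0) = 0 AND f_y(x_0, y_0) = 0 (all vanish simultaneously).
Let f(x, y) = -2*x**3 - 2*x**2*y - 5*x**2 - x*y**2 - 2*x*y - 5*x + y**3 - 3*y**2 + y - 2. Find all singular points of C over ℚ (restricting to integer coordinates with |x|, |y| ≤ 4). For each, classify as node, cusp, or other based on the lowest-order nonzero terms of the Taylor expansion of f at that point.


Singular points: {(-1, 1)}; classification: node.

Compute partial derivatives:
  f_x = -6*x**2 - 4*x*y - 10*x - y**2 - 2*y - 5.
  f_y = -2*x**2 - 2*x*y - 2*x + 3*y**2 - 6*y + 1.
Scan x_0 ∈ {−4, ..., 4}. For each x_0, f_y(x_0, y) is a polynomial in y; find its integer roots y ∈ {−4, ..., 4}, then test f_x and f at those candidates.
  x = -4: f_y(-4, y) = 3*y**2 + 2*y - 23; no integer root y with |y| ≤ 4.
  x = -3: f_y(-3, y) = 3*y**2 - 11; no integer root y with |y| ≤ 4.
  x = -2: f_y(-2, y) = 3*y**2 - 2*y - 3; no integer root y with |y| ≤ 4.
  x = -1: f_y(-1, y) = 3*y**2 - 4*y + 1; vanishes at y ∈ {1}. (-1, 1): f_x = 0, f = 0 — SINGULAR.
  x = 0: f_y(0, y) = 3*y**2 - 6*y + 1; no integer root y with |y| ≤ 4.
  x = 1: f_y(1, y) = 3*y**2 - 8*y - 3; vanishes at y ∈ {3}. (1, 3): f_x = -48 ≠ 0.
  x = 2: f_y(2, y) = 3*y**2 - 10*y - 11; no integer root y with |y| ≤ 4.
  x = 3: f_y(3, y) = 3*y**2 - 12*y - 23; no integer root y with |y| ≤ 4.
  x = 4: f_y(4, y) = 3*y**2 - 14*y - 39; no integer root y with |y| ≤ 4.
Only singular point on the grid: (-1, 1).
Classify: substitute x = -1 + u, y = 1 + v and expand: f = -2*u**3 - 2*u**2*v - u**2 - u*v**2 + v**3 + v**2.
No constant or linear terms (consistent with a singular point). Quadratic part: -u**2 + v**2. Cubic part: -2*u**3 - 2*u**2*v - u*v**2 + v**3.
The quadratic part v**2 - u**2 = (v − u)(v + u) splits into two distinct linear factors, so there are two distinct tangent lines y − 1 = ±(x − -1) — this is a node (ordinary double point).
Classification: node.


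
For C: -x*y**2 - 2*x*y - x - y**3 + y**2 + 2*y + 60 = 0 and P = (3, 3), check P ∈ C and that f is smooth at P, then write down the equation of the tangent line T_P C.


Tangent line at P: -16*x - 43*y + 177 = 0.

Step 1: f(3, 3) = 0, so P lies on C.
Step 2: partial derivatives
  f_x(x, y) = -y**2 - 2*y - 1, f_y(x, y) = -2*x*y - 2*x - 3*y**2 + 2*y + 2.
  f_x(P) = -16, f_y(P) = -43 (gradient nonzero, so P is smooth).
Step 3: tangent line at P: -16·(x − 3) + -43·(y − 3) = 0.
Expanding: -16*x - 43*y + 177 = 0.


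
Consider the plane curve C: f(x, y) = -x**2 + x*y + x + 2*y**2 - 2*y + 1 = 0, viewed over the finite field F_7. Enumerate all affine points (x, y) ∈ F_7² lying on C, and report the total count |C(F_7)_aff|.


Affine F_7-points: {(1, 2), (2, 2), (2, 5), (4, 1), (4, 5), (5, 1)}; count = 6.

For each of the 49 pairs (x, y) ∈ F_7², evaluate f(x, y) mod 7. Record the zeros.
  x = 0: [0↦1, 1↦1, 2↦5, 3↦6, 4↦4, 5↦6, 6↦5]  zeros at y ∈ ∅
  x = 1: [0↦1, 1↦2, 2↦0, 3↦2, 4↦1, 5↦4, 6↦4]  zeros at y ∈ {2}
  x = 2: [0↦6, 1↦1, 2↦0, 3↦3, 4↦3, 5↦0, 6↦1]  zeros at y ∈ {2, 5}
  x = 3: [0↦2, 1↦5, 2↦5, 3↦2, 4↦3, 5↦1, 6↦3]  zeros at y ∈ ∅
  x = 4: [0↦3, 1↦0, 2↦1, 3↦6, 4↦1, 5↦0, 6↦3]  zeros at y ∈ {1, 5}
  x = 5: [0↦2, 1↦0, 2↦2, 3↦1, 4↦4, 5↦4, 6↦1]  zeros at y ∈ {1}
  x = 6: [0↦6, 1↦5, 2↦1, 3↦1, 4↦5, 5↦6, 6↦4]  zeros at y ∈ ∅
Collecting zeros: affine points = {(1, 2), (2, 2), (2, 5), (4, 1), (4, 5), (5, 1)}.
Total count |C(F_7)_aff| = 6.


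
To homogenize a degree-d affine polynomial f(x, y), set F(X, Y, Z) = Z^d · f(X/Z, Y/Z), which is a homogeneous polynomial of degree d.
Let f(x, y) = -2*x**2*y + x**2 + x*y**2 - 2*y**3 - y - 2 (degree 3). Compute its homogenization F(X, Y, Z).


F(X, Y, Z) = -2*X**2*Y + X**2*Z + X*Y**2 - 2*Y**3 - Y*Z**2 - 2*Z**3

deg(f) = 3.
Substitute x = X/Z, y = Y/Z into f, then multiply by Z^3.
  monomial -2·x^2·y^1 ↦ -2·X^2·Y^1·Z^0.
  monomial 1·x^2·y^0 ↦ 1·X^2·Y^0·Z^1.
  monomial 1·x^1·y^2 ↦ 1·X^1·Y^2·Z^0.
  monomial -2·x^0·y^3 ↦ -2·X^0·Y^3·Z^0.
  monomial -1·x^0·y^1 ↦ -1·X^0·Y^1·Z^2.
  monomial -2·x^0·y^0 ↦ -2·X^0·Y^0·Z^3.
Collecting: F(X, Y, Z) = -2*X**2*Y + X**2*Z + X*Y**2 - 2*Y**3 - Y*Z**2 - 2*Z**3.


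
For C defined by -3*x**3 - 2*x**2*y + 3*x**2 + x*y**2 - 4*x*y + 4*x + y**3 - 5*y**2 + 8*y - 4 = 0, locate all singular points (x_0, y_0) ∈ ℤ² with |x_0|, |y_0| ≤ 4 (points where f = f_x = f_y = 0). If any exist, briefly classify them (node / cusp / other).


Singular points: {(0, 2)}; classification: node.

Compute partial derivatives:
  f_x = -9*x**2 - 4*x*y + 6*x + y**2 - 4*y + 4.
  f_y = -2*x**2 + 2*x*y - 4*x + 3*y**2 - 10*y + 8.
Scan x_0 ∈ {−4, ..., 4}. For each x_0, f_y(x_0, y) is a polynomial in y; find its integer roots y ∈ {−4, ..., 4}, then test f_x and f at those candidates.
  x = -4: f_y(-4, y) = 3*y**2 - 18*y - 8; no integer root y with |y| ≤ 4.
  x = -3: f_y(-3, y) = 3*y**2 - 16*y + 2; no integer root y with |y| ≤ 4.
  x = -2: f_y(-2, y) = 3*y**2 - 14*y + 8; vanishes at y ∈ {4}. (-2, 4): f_x = -12 ≠ 0.
  x = -1: f_y(-1, y) = 3*y**2 - 12*y + 10; no integer root y with |y| ≤ 4.
  x = 0: f_y(0, y) = 3*y**2 - 10*y + 8; vanishes at y ∈ {2}. (0, 2): f_x = 0, f = 0 — SINGULAR.
  x = 1: f_y(1, y) = 3*y**2 - 8*y + 2; no integer root y with |y| ≤ 4.
  x = 2: f_y(2, y) = 3*y**2 - 6*y - 8; no integer root y with |y| ≤ 4.
  x = 3: f_y(3, y) = 3*y**2 - 4*y - 22; no integer root y with |y| ≤ 4.
  x = 4: f_y(4, y) = 3*y**2 - 2*y - 40; vanishes at y ∈ {4}. (4, 4): f_x = -180 ≠ 0.
Only singular point on the grid: (0, 2).
Classify: substitute x = 0 + u, y = 2 + v and expand: f = -3*u**3 - 2*u**2*v - u**2 + u*v**2 + v**3 + v**2.
No constant or linear terms (consistent with a singular point). Quadratic part: -u**2 + v**2. Cubic part: -3*u**3 - 2*u**2*v + u*v**2 + v**3.
The quadratic part v**2 - u**2 = (v − u)(v + u) splits into two distinct linear factors, so there are two distinct tangent lines y − 2 = ±(x − 0) — this is a node (ordinary double point).
Classification: node.


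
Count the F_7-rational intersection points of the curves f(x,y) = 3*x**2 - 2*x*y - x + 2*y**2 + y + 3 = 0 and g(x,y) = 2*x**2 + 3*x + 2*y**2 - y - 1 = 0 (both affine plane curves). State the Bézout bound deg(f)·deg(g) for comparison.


Common zeros: {(5, 2)}; count = 1; Bézout bound = 4.

deg(f) = 2, deg(g) = 2, so Bézout bound = 4.
Scan x ∈ F_7. For each x, list the y ∈ F_7 with f(x, y) ≡ 0 and those with g(x, y) ≡ 0 (mod 7); the common zeros in that column are the intersection.
  x = 0: f ≡ 0 at y ∈ ∅; g ≡ 0 at y ∈ {1, 3}; common: ∅.
  x = 1: f ≡ 0 at y ∈ ∅; g ≡ 0 at y ∈ {5, 6}; common: ∅.
  x = 2: f ≡ 0 at y ∈ ∅; g ≡ 0 at y ∈ {1, 3}; common: ∅.
  x = 3: f ≡ 0 at y ∈ ∅; g ≡ 0 at y ∈ ∅; common: ∅.
  x = 4: f ≡ 0 at y ∈ {1, 6}; g ≡ 0 at y ∈ {2}; common: ∅.
  x = 5: f ≡ 0 at y ∈ {2, 6}; g ≡ 0 at y ∈ {2}; common: {2}.
  x = 6: f ≡ 0 at y ∈ {0, 2}; g ≡ 0 at y ∈ ∅; common: ∅.
Collecting: common zeros = {(5, 2)}, so the count is 1.
Comparison with the Bézout bound: 1 ≤ 4 = deg(f)·deg(g), as expected for curves with no common component (the affine F_7-count falls short of the bound because intersections may lie at infinity, over extension fields, or carry multiplicity).


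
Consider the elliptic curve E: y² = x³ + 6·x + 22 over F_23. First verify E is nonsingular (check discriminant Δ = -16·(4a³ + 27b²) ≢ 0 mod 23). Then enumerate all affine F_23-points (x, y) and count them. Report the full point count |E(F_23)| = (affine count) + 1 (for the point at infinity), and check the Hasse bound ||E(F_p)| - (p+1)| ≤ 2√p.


Affine points = {(1, 11), (1, 12), (4, 8), (4, 15), (5, 4), (5, 19), (7, 4), (7, 19), (9, 0), (10, 1), (10, 22), (11, 4), (11, 19), (17, 0), (19, 7), (19, 16), (20, 0), (21, 5), (21, 18)}; affine count = 19; |E(F_23)| = 20.

Discriminant check: Δ ∝ 4a³ + 27b² = 4·6³ + 27·22² = 4·216 + 27·484 ≡ 17 (mod 23). Nonzero ⇒ E is nonsingular.
For each x ∈ F_23, compute rhs = x³ + 6·x + 22 mod 23, then count y ∈ F_23 with y² ≡ rhs.
  x = 0: rhs = 22, matching y values: none (0 points).
  x = 1: rhs = 6, matching y values: 11, 12 (2 points).
  x = 2: rhs = 19, matching y values: none (0 points).
  x = 3: rhs = 21, matching y values: none (0 points).
  x = 4: rhs = 18, matching y values: 8, 15 (2 points).
  x = 5: rhs = 16, matching y values: 4, 19 (2 points).
  x = 6: rhs = 21, matching y values: none (0 points).
  x = 7: rhs = 16, matching y values: 4, 19 (2 points).
  x = 8: rhs = 7, matching y values: none (0 points).
  x = 9: rhs = 0, matching y values: 0 (1 points).
  x = 10: rhs = 1, matching y values: 1, 22 (2 points).
  x = 11: rhs = 16, matching y values: 4, 19 (2 points).
  x = 12: rhs = 5, matching y values: none (0 points).
  x = 13: rhs = 20, matching y values: none (0 points).
  x = 14: rhs = 21, matching y values: none (0 points).
  x = 15: rhs = 14, matching y values: none (0 points).
  x = 16: rhs = 5, matching y values: none (0 points).
  x = 17: rhs = 0, matching y values: 0 (1 points).
  x = 18: rhs = 5, matching y values: none (0 points).
  x = 19: rhs = 3, matching y values: 7, 16 (2 points).
  x = 20: rhs = 0, matching y values: 0 (1 points).
  x = 21: rhs = 2, matching y values: 5, 18 (2 points).
  x = 22: rhs = 15, matching y values: none (0 points).
Total affine count: 19.
Full point count |E(F_23)| = 19 + 1 = 20.
Hasse bound: |20 − (23+1)| = |-4| = 4 ≤ 2√23 ≈ 9.5917 ✓.


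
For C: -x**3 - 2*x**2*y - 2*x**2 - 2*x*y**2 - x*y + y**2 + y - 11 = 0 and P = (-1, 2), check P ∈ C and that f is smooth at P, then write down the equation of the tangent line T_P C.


Tangent line at P: -x + 12*y - 25 = 0.

Step 1: f(-1, 2) = 0, so P lies on C.
Step 2: partial derivatives
  f_x(x, y) = -3*x**2 - 4*x*y - 4*x - 2*y**2 - y, f_y(x, y) = -2*x**2 - 4*x*y - x + 2*y + 1.
  f_x(P) = -1, f_y(P) = 12 (gradient nonzero, so P is smooth).
Step 3: tangent line at P: -1·(x − -1) + 12·(y − 2) = 0.
Expanding: -x + 12*y - 25 = 0.


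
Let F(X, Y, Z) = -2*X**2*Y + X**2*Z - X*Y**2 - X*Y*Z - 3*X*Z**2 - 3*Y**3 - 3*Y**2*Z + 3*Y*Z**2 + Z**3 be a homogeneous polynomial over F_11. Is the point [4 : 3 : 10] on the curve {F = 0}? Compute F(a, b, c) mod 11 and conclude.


F(4,3,10) ≡ 4 (mod 11); P is NOT on the curve.

Evaluate F(4, 3, 10) term-by-term (mod 11).
  -2*X**2*Y ↦ -2·16·3·1 = -96
  X**2*Z ↦ 1·16·1·10 = 160
  -X*Y**2 ↦ -1·4·9·1 = -36
  -X*Y*Z ↦ -1·4·3·10 = -120
  -3*X*Z**2 ↦ -3·4·1·100 = -1200
  -3*Y**3 ↦ -3·1·27·1 = -81
  -3*Y**2*Z ↦ -3·1·9·10 = -270
  3*Y*Z**2 ↦ 3·1·3·100 = 900
  Z**3 ↦ 1·1·1·1000 = 1000
Sum: F(4, 3, 10) = (-96) + (160) + (-36) + (-120) + (-1200) + (-81) + (-270) + (900) + (1000) = 257.
Reducing mod 11: 257 ≡ 4 (mod 11).
Since F(a, b, c) ≡ 4 ≠ 0 (mod 11), P does NOT lie on the curve.


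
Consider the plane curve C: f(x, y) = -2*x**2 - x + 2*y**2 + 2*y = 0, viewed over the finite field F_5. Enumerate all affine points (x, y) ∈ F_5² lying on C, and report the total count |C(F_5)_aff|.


Affine F_5-points: {(0, 0), (0, 4), (2, 0), (2, 4)}; count = 4.

For each of the 25 pairs (x, y) ∈ F_5², evaluate f(x, y) mod 5. Record the zeros.
  x = 0: [0↦0, 1↦4, 2↦2, 3↦4, 4↦0]  zeros at y ∈ {0, 4}
  x = 1: [0↦2, 1↦1, 2↦4, 3↦1, 4↦2]  zeros at y ∈ ∅
  x = 2: [0↦0, 1↦4, 2↦2, 3↦4, 4↦0]  zeros at y ∈ {0, 4}
  x = 3: [0↦4, 1↦3, 2↦1, 3↦3, 4↦4]  zeros at y ∈ ∅
  x = 4: [0↦4, 1↦3, 2↦1, 3↦3, 4↦4]  zeros at y ∈ ∅
Collecting zeros: affine points = {(0, 0), (0, 4), (2, 0), (2, 4)}.
Total count |C(F_5)_aff| = 4.


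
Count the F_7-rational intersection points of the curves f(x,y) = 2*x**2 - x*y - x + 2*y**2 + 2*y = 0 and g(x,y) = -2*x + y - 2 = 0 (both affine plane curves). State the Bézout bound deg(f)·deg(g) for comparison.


Common zeros: ∅; count = 0; Bézout bound = 2.

deg(f) = 2, deg(g) = 1, so Bézout bound = 2.
Scan x ∈ F_7. For each x, list the y ∈ F_7 with f(x, y) ≡ 0 and those with g(x, y) ≡ 0 (mod 7); the common zeros in that column are the intersection.
  x = 0: f ≡ 0 at y ∈ {0, 6}; g ≡ 0 at y ∈ {2}; common: ∅.
  x = 1: f ≡ 0 at y ∈ {5}; g ≡ 0 at y ∈ {4}; common: ∅.
  x = 2: f ≡ 0 at y ∈ {2, 5}; g ≡ 0 at y ∈ {6}; common: ∅.
  x = 3: f ≡ 0 at y ∈ {2}; g ≡ 0 at y ∈ {1}; common: ∅.
  x = 4: f ≡ 0 at y ∈ {0, 1}; g ≡ 0 at y ∈ {3}; common: ∅.
  x = 5: f ≡ 0 at y ∈ ∅; g ≡ 0 at y ∈ {5}; common: ∅.
  x = 6: f ≡ 0 at y ∈ ∅; g ≡ 0 at y ∈ {0}; common: ∅.
Collecting: common zeros = ∅, so the count is 0.
Comparison with the Bézout bound: 0 ≤ 2 = deg(f)·deg(g), as expected for curves with no common component (the affine F_7-count falls short of the bound because intersections may lie at infinity, over extension fields, or carry multiplicity).


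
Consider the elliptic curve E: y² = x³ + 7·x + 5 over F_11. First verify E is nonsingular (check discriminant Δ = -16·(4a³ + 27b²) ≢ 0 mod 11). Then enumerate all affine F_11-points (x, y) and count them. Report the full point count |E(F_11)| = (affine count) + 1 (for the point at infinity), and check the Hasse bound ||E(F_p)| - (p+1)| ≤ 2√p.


Affine points = {(0, 4), (0, 7), (2, 4), (2, 7), (3, 3), (3, 8), (4, 3), (4, 8), (5, 0), (7, 1), (7, 10), (8, 1), (8, 10), (9, 4), (9, 7)}; affine count = 15; |E(F_11)| = 16.

Discriminant check: Δ ∝ 4a³ + 27b² = 4·7³ + 27·5² = 4·343 + 27·25 ≡ 1 (mod 11). Nonzero ⇒ E is nonsingular.
For each x ∈ F_11, compute rhs = x³ + 7·x + 5 mod 11, then count y ∈ F_11 with y² ≡ rhs.
  x = 0: rhs = 5, matching y values: 4, 7 (2 points).
  x = 1: rhs = 2, matching y values: none (0 points).
  x = 2: rhs = 5, matching y values: 4, 7 (2 points).
  x = 3: rhs = 9, matching y values: 3, 8 (2 points).
  x = 4: rhs = 9, matching y values: 3, 8 (2 points).
  x = 5: rhs = 0, matching y values: 0 (1 points).
  x = 6: rhs = 10, matching y values: none (0 points).
  x = 7: rhs = 1, matching y values: 1, 10 (2 points).
  x = 8: rhs = 1, matching y values: 1, 10 (2 points).
  x = 9: rhs = 5, matching y values: 4, 7 (2 points).
  x = 10: rhs = 8, matching y values: none (0 points).
Total affine count: 15.
Full point count |E(F_11)| = 15 + 1 = 16.
Hasse bound: |16 − (11+1)| = |4| = 4 ≤ 2√11 ≈ 6.6332 ✓.


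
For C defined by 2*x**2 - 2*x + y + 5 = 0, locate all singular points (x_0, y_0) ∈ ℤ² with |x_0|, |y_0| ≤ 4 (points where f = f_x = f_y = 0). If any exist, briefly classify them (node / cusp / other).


No singular points in the scanned grid; C is smooth there.

Compute partial derivatives:
  f_x = 4*x - 2.
  f_y = 1.
f_y = 1 is a nonzero constant, so f_y never vanishes: no point (x, y) can satisfy f = f_x = f_y = 0. In particular no (x, y) ∈ {−4, ..., 4}² is singular; the curve is smooth.


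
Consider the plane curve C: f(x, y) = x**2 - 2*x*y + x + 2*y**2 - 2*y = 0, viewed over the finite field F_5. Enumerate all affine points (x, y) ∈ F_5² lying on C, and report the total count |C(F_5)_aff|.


Affine F_5-points: {(0, 0), (0, 1), (1, 1), (4, 0)}; count = 4.

For each of the 25 pairs (x, y) ∈ F_5², evaluate f(x, y) mod 5. Record the zeros.
  x = 0: [0↦0, 1↦0, 2↦4, 3↦2, 4↦4]  zeros at y ∈ {0, 1}
  x = 1: [0↦2, 1↦0, 2↦2, 3↦3, 4↦3]  zeros at y ∈ {1}
  x = 2: [0↦1, 1↦2, 2↦2, 3↦1, 4↦4]  zeros at y ∈ ∅
  x = 3: [0↦2, 1↦1, 2↦4, 3↦1, 4↦2]  zeros at y ∈ ∅
  x = 4: [0↦0, 1↦2, 2↦3, 3↦3, 4↦2]  zeros at y ∈ {0}
Collecting zeros: affine points = {(0, 0), (0, 1), (1, 1), (4, 0)}.
Total count |C(F_5)_aff| = 4.


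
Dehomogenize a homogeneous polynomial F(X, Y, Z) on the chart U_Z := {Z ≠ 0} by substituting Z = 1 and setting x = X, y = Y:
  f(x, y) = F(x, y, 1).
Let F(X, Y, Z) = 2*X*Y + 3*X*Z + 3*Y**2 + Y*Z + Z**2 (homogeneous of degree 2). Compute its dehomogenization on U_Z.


f(x, y) = 2*x*y + 3*x + 3*y**2 + y + 1

On U_Z we set Z = 1. Each monomial c·X^i·Y^j·Z^k in F becomes c·x^i·y^j·1^k = c·x^i·y^j.
Substituting Z = 1: F(X, Y, 1) = 2*x*y + 3*x + 3*y**2 + y + 1.
Note: deg(f) ≤ deg(F) = 2; strict inequality happens when F is divisible by Z (lost terms).


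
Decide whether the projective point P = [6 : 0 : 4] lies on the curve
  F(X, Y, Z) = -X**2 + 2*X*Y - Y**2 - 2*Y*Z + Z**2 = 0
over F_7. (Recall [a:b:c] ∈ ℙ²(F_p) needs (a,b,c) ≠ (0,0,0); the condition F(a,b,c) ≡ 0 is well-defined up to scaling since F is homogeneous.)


F(6,0,4) ≡ 1 (mod 7); P is NOT on the curve.

Evaluate F(6, 0, 4) term-by-term (mod 7).
  -X**2 ↦ -1·36·1·1 = -36
  2*X*Y ↦ 2·6·0·1 = 0
  -Y**2 ↦ -1·1·0·1 = 0
  -2*Y*Z ↦ -2·1·0·4 = 0
  Z**2 ↦ 1·1·1·16 = 16
Sum: F(6, 0, 4) = (-36) + (0) + (0) + (0) + (16) = -20.
Reducing mod 7: -20 ≡ 1 (mod 7).
Since F(a, b, c) ≡ 1 ≠ 0 (mod 7), P does NOT lie on the curve.


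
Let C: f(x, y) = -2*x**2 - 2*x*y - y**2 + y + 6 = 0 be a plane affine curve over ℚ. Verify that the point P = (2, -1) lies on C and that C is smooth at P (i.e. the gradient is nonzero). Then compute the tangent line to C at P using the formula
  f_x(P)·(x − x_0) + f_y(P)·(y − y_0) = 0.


Tangent line at P: -6*x - y + 11 = 0.

Step 1: f(2, -1) = 0, so P lies on C.
Step 2: partial derivatives
  f_x(x, y) = -4*x - 2*y, f_y(x, y) = -2*x - 2*y + 1.
  f_x(P) = -6, f_y(P) = -1 (gradient nonzero, so P is smooth).
Step 3: tangent line at P: -6·(x − 2) + -1·(y − -1) = 0.
Expanding: -6*x - y + 11 = 0.


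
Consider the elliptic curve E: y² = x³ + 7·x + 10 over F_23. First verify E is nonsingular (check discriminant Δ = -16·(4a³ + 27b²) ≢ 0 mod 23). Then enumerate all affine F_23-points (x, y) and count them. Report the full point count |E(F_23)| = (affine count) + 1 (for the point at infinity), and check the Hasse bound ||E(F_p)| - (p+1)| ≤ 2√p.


Affine points = {(1, 8), (1, 15), (2, 3), (2, 20), (3, 9), (3, 14), (5, 3), (5, 20), (8, 7), (8, 16), (14, 0), (16, 3), (16, 20), (20, 10), (20, 13), (22, 5), (22, 18)}; affine count = 17; |E(F_23)| = 18.

Discriminant check: Δ ∝ 4a³ + 27b² = 4·7³ + 27·10² = 4·343 + 27·100 ≡ 1 (mod 23). Nonzero ⇒ E is nonsingular.
For each x ∈ F_23, compute rhs = x³ + 7·x + 10 mod 23, then count y ∈ F_23 with y² ≡ rhs.
  x = 0: rhs = 10, matching y values: none (0 points).
  x = 1: rhs = 18, matching y values: 8, 15 (2 points).
  x = 2: rhs = 9, matching y values: 3, 20 (2 points).
  x = 3: rhs = 12, matching y values: 9, 14 (2 points).
  x = 4: rhs = 10, matching y values: none (0 points).
  x = 5: rhs = 9, matching y values: 3, 20 (2 points).
  x = 6: rhs = 15, matching y values: none (0 points).
  x = 7: rhs = 11, matching y values: none (0 points).
  x = 8: rhs = 3, matching y values: 7, 16 (2 points).
  x = 9: rhs = 20, matching y values: none (0 points).
  x = 10: rhs = 22, matching y values: none (0 points).
  x = 11: rhs = 15, matching y values: none (0 points).
  x = 12: rhs = 5, matching y values: none (0 points).
  x = 13: rhs = 21, matching y values: none (0 points).
  x = 14: rhs = 0, matching y values: 0 (1 points).
  x = 15: rhs = 17, matching y values: none (0 points).
  x = 16: rhs = 9, matching y values: 3, 20 (2 points).
  x = 17: rhs = 5, matching y values: none (0 points).
  x = 18: rhs = 11, matching y values: none (0 points).
  x = 19: rhs = 10, matching y values: none (0 points).
  x = 20: rhs = 8, matching y values: 10, 13 (2 points).
  x = 21: rhs = 11, matching y values: none (0 points).
  x = 22: rhs = 2, matching y values: 5, 18 (2 points).
Total affine count: 17.
Full point count |E(F_23)| = 17 + 1 = 18.
Hasse bound: |18 − (23+1)| = |-6| = 6 ≤ 2√23 ≈ 9.5917 ✓.


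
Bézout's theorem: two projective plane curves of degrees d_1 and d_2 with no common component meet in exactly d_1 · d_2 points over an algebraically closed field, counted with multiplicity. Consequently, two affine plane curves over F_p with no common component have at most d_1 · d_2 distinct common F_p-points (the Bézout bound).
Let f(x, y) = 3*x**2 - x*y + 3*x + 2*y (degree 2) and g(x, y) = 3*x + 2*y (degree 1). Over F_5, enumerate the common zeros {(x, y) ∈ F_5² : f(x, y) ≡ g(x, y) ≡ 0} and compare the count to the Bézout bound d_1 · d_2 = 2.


Common zeros: {(0, 0)}; count = 1; Bézout bound = 2.

deg(f) = 2, deg(g) = 1, so Bézout bound = 2.
Scan x ∈ F_5. For each x, list the y ∈ F_5 with f(x, y) ≡ 0 and those with g(x, y) ≡ 0 (mod 5); the common zeros in that column are the intersection.
  x = 0: f ≡ 0 at y ∈ {0}; g ≡ 0 at y ∈ {0}; common: {0}.
  x = 1: f ≡ 0 at y ∈ {4}; g ≡ 0 at y ∈ {1}; common: ∅.
  x = 2: f ≡ 0 at y ∈ ∅; g ≡ 0 at y ∈ {2}; common: ∅.
  x = 3: f ≡ 0 at y ∈ {1}; g ≡ 0 at y ∈ {3}; common: ∅.
  x = 4: f ≡ 0 at y ∈ {0}; g ≡ 0 at y ∈ {4}; common: ∅.
Collecting: common zeros = {(0, 0)}, so the count is 1.
Comparison with the Bézout bound: 1 ≤ 2 = deg(f)·deg(g), as expected for curves with no common component (the affine F_5-count falls short of the bound because intersections may lie at infinity, over extension fields, or carry multiplicity).


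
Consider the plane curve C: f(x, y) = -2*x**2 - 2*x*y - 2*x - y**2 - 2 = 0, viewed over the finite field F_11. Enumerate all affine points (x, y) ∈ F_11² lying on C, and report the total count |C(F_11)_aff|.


Affine F_11-points: {(0, 3), (0, 8), (2, 8), (2, 10), (3, 1), (3, 4), (6, 1), (6, 9), (7, 3), (7, 5), (9, 5), (9, 10)}; count = 12.

For each of the 121 pairs (x, y) ∈ F_11², evaluate f(x, y) mod 11. Record the zeros.
  x = 0: [0↦9, 1↦8, 2↦5, 3↦0, 4↦4, 5↦6, 6↦6, 7↦4, 8↦0, 9↦5, 10↦8]  zeros at y ∈ {3, 8}
  x = 1: [0↦5, 1↦2, 2↦8, 3↦1, 4↦3, 5↦3, 6↦1, 7↦8, 8↦2, 9↦5, 10↦6]  zeros at y ∈ ∅
  x = 2: [0↦8, 1↦3, 2↦7, 3↦9, 4↦9, 5↦7, 6↦3, 7↦8, 8↦0, 9↦1, 10↦0]  zeros at y ∈ {8, 10}
  x = 3: [0↦7, 1↦0, 2↦2, 3↦2, 4↦0, 5↦7, 6↦1, 7↦4, 8↦5, 9↦4, 10↦1]  zeros at y ∈ {1, 4}
  x = 4: [0↦2, 1↦4, 2↦4, 3↦2, 4↦9, 5↦3, 6↦6, 7↦7, 8↦6, 9↦3, 10↦9]  zeros at y ∈ ∅
  x = 5: [0↦4, 1↦4, 2↦2, 3↦9, 4↦3, 5↦6, 6↦7, 7↦6, 8↦3, 9↦9, 10↦2]  zeros at y ∈ ∅
  x = 6: [0↦2, 1↦0, 2↦7, 3↦1, 4↦4, 5↦5, 6↦4, 7↦1, 8↦7, 9↦0, 10↦2]  zeros at y ∈ {1, 9}
  x = 7: [0↦7, 1↦3, 2↦8, 3↦0, 4↦1, 5↦0, 6↦8, 7↦3, 8↦7, 9↦9, 10↦9]  zeros at y ∈ {3, 5}
  x = 8: [0↦8, 1↦2, 2↦5, 3↦6, 4↦5, 5↦2, 6↦8, 7↦1, 8↦3, 9↦3, 10↦1]  zeros at y ∈ ∅
  x = 9: [0↦5, 1↦8, 2↦9, 3↦8, 4↦5, 5↦0, 6↦4, 7↦6, 8↦6, 9↦4, 10↦0]  zeros at y ∈ {5, 10}
  x = 10: [0↦9, 1↦10, 2↦9, 3↦6, 4↦1, 5↦5, 6↦7, 7↦7, 8↦5, 9↦1, 10↦6]  zeros at y ∈ ∅
Collecting zeros: affine points = {(0, 3), (0, 8), (2, 8), (2, 10), (3, 1), (3, 4), (6, 1), (6, 9), (7, 3), (7, 5), (9, 5), (9, 10)}.
Total count |C(F_11)_aff| = 12.


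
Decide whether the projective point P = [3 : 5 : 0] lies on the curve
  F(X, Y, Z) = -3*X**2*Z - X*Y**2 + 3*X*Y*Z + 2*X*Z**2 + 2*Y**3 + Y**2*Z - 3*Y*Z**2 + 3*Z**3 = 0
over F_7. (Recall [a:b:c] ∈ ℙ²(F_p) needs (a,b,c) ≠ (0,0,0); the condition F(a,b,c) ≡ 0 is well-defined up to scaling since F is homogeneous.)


F(3,5,0) ≡ 0 (mod 7); P is on the curve.

Evaluate F(3, 5, 0) term-by-term (mod 7).
  -3*X**2*Z ↦ -3·9·1·0 = 0
  -X*Y**2 ↦ -1·3·25·1 = -75
  3*X*Y*Z ↦ 3·3·5·0 = 0
  2*X*Z**2 ↦ 2·3·1·0 = 0
  2*Y**3 ↦ 2·1·125·1 = 250
  Y**2*Z ↦ 1·1·25·0 = 0
  -3*Y*Z**2 ↦ -3·1·5·0 = 0
  3*Z**3 ↦ 3·1·1·0 = 0
Sum: F(3, 5, 0) = (0) + (-75) + (0) + (0) + (250) + (0) + (0) + (0) = 175.
Reducing mod 7: 175 ≡ 0 (mod 7).
Since F(a, b, c) ≡ 0 (mod 7), P lies on the curve.


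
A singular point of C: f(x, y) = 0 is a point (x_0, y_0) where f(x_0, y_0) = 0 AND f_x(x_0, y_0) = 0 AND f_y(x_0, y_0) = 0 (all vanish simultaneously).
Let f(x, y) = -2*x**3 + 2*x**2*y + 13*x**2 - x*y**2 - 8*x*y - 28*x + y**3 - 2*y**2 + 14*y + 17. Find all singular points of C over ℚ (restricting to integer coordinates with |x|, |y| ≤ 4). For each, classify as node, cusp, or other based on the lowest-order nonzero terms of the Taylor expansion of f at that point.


Singular points: {(3, 2)}; classification: node.

Compute partial derivatives:
  f_x = -6*x**2 + 4*x*y + 26*x - y**2 - 8*y - 28.
  f_y = 2*x**2 - 2*x*y - 8*x + 3*y**2 - 4*y + 14.
Scan x_0 ∈ {−4, ..., 4}. For each x_0, f_y(x_0, y) is a polynomial in y; find its integer roots y ∈ {−4, ..., 4}, then test f_x and f at those candidates.
  x = -4: f_y(-4, y) = 3*y**2 + 4*y + 78; no integer root y with |y| ≤ 4.
  x = -3: f_y(-3, y) = 3*y**2 + 2*y + 56; no integer root y with |y| ≤ 4.
  x = -2: f_y(-2, y) = 3*y**2 + 38; no integer root y with |y| ≤ 4.
  x = -1: f_y(-1, y) = 3*y**2 - 2*y + 24; no integer root y with |y| ≤ 4.
  x = 0: f_y(0, y) = 3*y**2 - 4*y + 14; no integer root y with |y| ≤ 4.
  x = 1: f_y(1, y) = 3*y**2 - 6*y + 8; no integer root y with |y| ≤ 4.
  x = 2: f_y(2, y) = 3*y**2 - 8*y + 6; no integer root y with |y| ≤ 4.
  x = 3: f_y(3, y) = 3*y**2 - 10*y + 8; vanishes at y ∈ {2}. (3, 2): f_x = 0, f = 0 — SINGULAR.
  x = 4: f_y(4, y) = 3*y**2 - 12*y + 14; no integer root y with |y| ≤ 4.
Only singular point on the grid: (3, 2).
Classify: substitute x = 3 + u, y = 2 + v and expand: f = -2*u**3 + 2*u**2*v - u**2 - u*v**2 + v**3 + v**2.
No constant or linear terms (consistent with a singular point). Quadratic part: -u**2 + v**2. Cubic part: -2*u**3 + 2*u**2*v - u*v**2 + v**3.
The quadratic part v**2 - u**2 = (v − u)(v + u) splits into two distinct linear factors, so there are two distinct tangent lines y − 2 = ±(x − 3) — this is a node (ordinary double point).
Classification: node.


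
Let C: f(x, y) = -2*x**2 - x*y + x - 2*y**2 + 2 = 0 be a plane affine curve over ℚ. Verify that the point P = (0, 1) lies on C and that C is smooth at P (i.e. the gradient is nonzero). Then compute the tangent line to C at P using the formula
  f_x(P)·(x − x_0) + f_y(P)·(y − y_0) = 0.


Tangent line at P: 4 - 4*y = 0.

Step 1: f(0, 1) = 0, so P lies on C.
Step 2: partial derivatives
  f_x(x, y) = -4*x - y + 1, f_y(x, y) = -x - 4*y.
  f_x(P) = 0, f_y(P) = -4 (gradient nonzero, so P is smooth).
Step 3: tangent line at P: 0·(x − 0) + -4·(y − 1) = 0.
Expanding: 4 - 4*y = 0.


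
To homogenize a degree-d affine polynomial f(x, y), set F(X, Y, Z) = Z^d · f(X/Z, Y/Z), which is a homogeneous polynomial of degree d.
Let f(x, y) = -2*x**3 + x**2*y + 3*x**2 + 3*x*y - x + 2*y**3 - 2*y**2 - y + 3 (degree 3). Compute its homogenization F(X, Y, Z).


F(X, Y, Z) = -2*X**3 + X**2*Y + 3*X**2*Z + 3*X*Y*Z - X*Z**2 + 2*Y**3 - 2*Y**2*Z - Y*Z**2 + 3*Z**3

deg(f) = 3.
Substitute x = X/Z, y = Y/Z into f, then multiply by Z^3.
  monomial -2·x^3·y^0 ↦ -2·X^3·Y^0·Z^0.
  monomial 1·x^2·y^1 ↦ 1·X^2·Y^1·Z^0.
  monomial 3·x^2·y^0 ↦ 3·X^2·Y^0·Z^1.
  monomial 3·x^1·y^1 ↦ 3·X^1·Y^1·Z^1.
  monomial -1·x^1·y^0 ↦ -1·X^1·Y^0·Z^2.
  monomial 2·x^0·y^3 ↦ 2·X^0·Y^3·Z^0.
  monomial -2·x^0·y^2 ↦ -2·X^0·Y^2·Z^1.
  monomial -1·x^0·y^1 ↦ -1·X^0·Y^1·Z^2.
  monomial 3·x^0·y^0 ↦ 3·X^0·Y^0·Z^3.
Collecting: F(X, Y, Z) = -2*X**3 + X**2*Y + 3*X**2*Z + 3*X*Y*Z - X*Z**2 + 2*Y**3 - 2*Y**2*Z - Y*Z**2 + 3*Z**3.


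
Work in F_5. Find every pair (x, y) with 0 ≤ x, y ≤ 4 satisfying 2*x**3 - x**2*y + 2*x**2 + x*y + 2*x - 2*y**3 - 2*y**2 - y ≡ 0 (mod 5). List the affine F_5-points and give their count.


Affine F_5-points: {(0, 0), (0, 1), (0, 3), (1, 2), (3, 2), (3, 3), (3, 4)}; count = 7.

For each of the 25 pairs (x, y) ∈ F_5², evaluate f(x, y) mod 5. Record the zeros.
  x = 0: [0↦0, 1↦0, 2↦4, 3↦0, 4↦1]  zeros at y ∈ {0, 1, 3}
  x = 1: [0↦1, 1↦1, 2↦0, 3↦1, 4↦2]  zeros at y ∈ {2}
  x = 2: [0↦3, 1↦1, 2↦3, 3↦2, 4↦1]  zeros at y ∈ ∅
  x = 3: [0↦3, 1↦2, 2↦0, 3↦0, 4↦0]  zeros at y ∈ {2, 3, 4}
  x = 4: [0↦3, 1↦1, 2↦3, 3↦2, 4↦1]  zeros at y ∈ ∅
Collecting zeros: affine points = {(0, 0), (0, 1), (0, 3), (1, 2), (3, 2), (3, 3), (3, 4)}.
Total count |C(F_5)_aff| = 7.


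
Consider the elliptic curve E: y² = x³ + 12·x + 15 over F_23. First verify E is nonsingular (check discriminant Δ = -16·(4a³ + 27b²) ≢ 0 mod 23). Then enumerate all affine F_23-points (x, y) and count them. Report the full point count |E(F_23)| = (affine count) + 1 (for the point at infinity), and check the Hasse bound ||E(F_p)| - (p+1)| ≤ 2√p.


Affine points = {(2, 1), (2, 22), (3, 3), (3, 20), (4, 9), (4, 14), (5, 4), (5, 19), (6, 2), (6, 21), (8, 5), (8, 18), (9, 1), (9, 22), (10, 10), (10, 13), (11, 11), (11, 12), (12, 1), (12, 22), (14, 11), (14, 12), (16, 5), (16, 18), (17, 7), (17, 16), (19, 8), (19, 15), (21, 11), (21, 12), (22, 5), (22, 18)}; affine count = 32; |E(F_23)| = 33.

Discriminant check: Δ ∝ 4a³ + 27b² = 4·12³ + 27·15² = 4·1728 + 27·225 ≡ 15 (mod 23). Nonzero ⇒ E is nonsingular.
For each x ∈ F_23, compute rhs = x³ + 12·x + 15 mod 23, then count y ∈ F_23 with y² ≡ rhs.
  x = 0: rhs = 15, matching y values: none (0 points).
  x = 1: rhs = 5, matching y values: none (0 points).
  x = 2: rhs = 1, matching y values: 1, 22 (2 points).
  x = 3: rhs = 9, matching y values: 3, 20 (2 points).
  x = 4: rhs = 12, matching y values: 9, 14 (2 points).
  x = 5: rhs = 16, matching y values: 4, 19 (2 points).
  x = 6: rhs = 4, matching y values: 2, 21 (2 points).
  x = 7: rhs = 5, matching y values: none (0 points).
  x = 8: rhs = 2, matching y values: 5, 18 (2 points).
  x = 9: rhs = 1, matching y values: 1, 22 (2 points).
  x = 10: rhs = 8, matching y values: 10, 13 (2 points).
  x = 11: rhs = 6, matching y values: 11, 12 (2 points).
  x = 12: rhs = 1, matching y values: 1, 22 (2 points).
  x = 13: rhs = 22, matching y values: none (0 points).
  x = 14: rhs = 6, matching y values: 11, 12 (2 points).
  x = 15: rhs = 5, matching y values: none (0 points).
  x = 16: rhs = 2, matching y values: 5, 18 (2 points).
  x = 17: rhs = 3, matching y values: 7, 16 (2 points).
  x = 18: rhs = 14, matching y values: none (0 points).
  x = 19: rhs = 18, matching y values: 8, 15 (2 points).
  x = 20: rhs = 21, matching y values: none (0 points).
  x = 21: rhs = 6, matching y values: 11, 12 (2 points).
  x = 22: rhs = 2, matching y values: 5, 18 (2 points).
Total affine count: 32.
Full point count |E(F_23)| = 32 + 1 = 33.
Hasse bound: |33 − (23+1)| = |9| = 9 ≤ 2√23 ≈ 9.5917 ✓.


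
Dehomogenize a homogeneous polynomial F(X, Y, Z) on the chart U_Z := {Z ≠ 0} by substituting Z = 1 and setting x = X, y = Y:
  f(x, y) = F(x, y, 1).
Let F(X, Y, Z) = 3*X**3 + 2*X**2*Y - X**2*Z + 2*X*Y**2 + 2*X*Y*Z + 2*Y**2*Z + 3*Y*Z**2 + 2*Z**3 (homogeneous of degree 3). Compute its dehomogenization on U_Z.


f(x, y) = 3*x**3 + 2*x**2*y - x**2 + 2*x*y**2 + 2*x*y + 2*y**2 + 3*y + 2

On U_Z we set Z = 1. Each monomial c·X^i·Y^j·Z^k in F becomes c·x^i·y^j·1^k = c·x^i·y^j.
Substituting Z = 1: F(X, Y, 1) = 3*x**3 + 2*x**2*y - x**2 + 2*x*y**2 + 2*x*y + 2*y**2 + 3*y + 2.
Note: deg(f) ≤ deg(F) = 3; strict inequality happens when F is divisible by Z (lost terms).


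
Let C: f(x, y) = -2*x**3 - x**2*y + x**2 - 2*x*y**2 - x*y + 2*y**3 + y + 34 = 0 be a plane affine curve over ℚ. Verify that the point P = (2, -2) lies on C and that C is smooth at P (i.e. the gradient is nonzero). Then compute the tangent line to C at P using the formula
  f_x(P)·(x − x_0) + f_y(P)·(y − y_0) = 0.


Tangent line at P: -18*x + 35*y + 106 = 0.

Step 1: f(2, -2) = 0, so P lies on C.
Step 2: partial derivatives
  f_x(x, y) = -6*x**2 - 2*x*y + 2*x - 2*y**2 - y, f_y(x, y) = -x**2 - 4*x*y - x + 6*y**2 + 1.
  f_x(P) = -18, f_y(P) = 35 (gradient nonzero, so P is smooth).
Step 3: tangent line at P: -18·(x − 2) + 35·(y − -2) = 0.
Expanding: -18*x + 35*y + 106 = 0.


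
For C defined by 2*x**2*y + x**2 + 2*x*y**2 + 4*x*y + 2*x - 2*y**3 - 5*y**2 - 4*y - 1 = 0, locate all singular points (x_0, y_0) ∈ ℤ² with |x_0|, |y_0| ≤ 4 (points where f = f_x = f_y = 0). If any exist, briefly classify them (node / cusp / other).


Singular points: {(0, -1)}; classification: node.

Compute partial derivatives:
  f_x = 4*x*y + 2*x + 2*y**2 + 4*y + 2.
  f_y = 2*x**2 + 4*x*y + 4*x - 6*y**2 - 10*y - 4.
Scan x_0 ∈ {−4, ..., 4}. For each x_0, f_y(x_0, y) is a polynomial in y; find its integer roots y ∈ {−4, ..., 4}, then test f_x and f at those candidates.
  x = -4: f_y(-4, y) = -6*y**2 - 26*y + 12; no integer root y with |y| ≤ 4.
  x = -3: f_y(-3, y) = -6*y**2 - 22*y + 2; no integer root y with |y| ≤ 4.
  x = -2: f_y(-2, y) = -6*y**2 - 18*y - 4; no integer root y with |y| ≤ 4.
  x = -1: f_y(-1, y) = -6*y**2 - 14*y - 6; no integer root y with |y| ≤ 4.
  x = 0: f_y(0, y) = -6*y**2 - 10*y - 4; vanishes at y ∈ {-1}. (0, -1): f_x = 0, f = 0 — SINGULAR.
  x = 1: f_y(1, y) = -6*y**2 - 6*y + 2; no integer root y with |y| ≤ 4.
  x = 2: f_y(2, y) = -6*y**2 - 2*y + 12; no integer root y with |y| ≤ 4.
  x = 3: f_y(3, y) = -6*y**2 + 2*y + 26; no integer root y with |y| ≤ 4.
  x = 4: f_y(4, y) = -6*y**2 + 6*y + 44; no integer root y with |y| ≤ 4.
Only singular point on the grid: (0, -1).
Classify: substitute x = 0 + u, y = -1 + v and expand: f = 2*u**2*v - u**2 + 2*u*v**2 - 2*v**3 + v**2.
No constant or linear terms (consistent with a singular point). Quadratic part: -u**2 + v**2. Cubic part: 2*u**2*v + 2*u*v**2 - 2*v**3.
The quadratic part v**2 - u**2 = (v − u)(v + u) splits into two distinct linear factors, so there are two distinct tangent lines y − -1 = ±(x − 0) — this is a node (ordinary double point).
Classification: node.


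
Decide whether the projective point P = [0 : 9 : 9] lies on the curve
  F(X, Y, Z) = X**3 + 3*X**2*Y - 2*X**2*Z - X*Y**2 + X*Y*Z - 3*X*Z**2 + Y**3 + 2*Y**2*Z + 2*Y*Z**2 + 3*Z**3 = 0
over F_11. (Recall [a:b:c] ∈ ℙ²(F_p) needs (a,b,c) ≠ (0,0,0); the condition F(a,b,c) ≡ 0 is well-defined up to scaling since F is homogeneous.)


F(0,9,9) ≡ 2 (mod 11); P is NOT on the curve.

Evaluate F(0, 9, 9) term-by-term (mod 11).
  X**3 ↦ 1·0·1·1 = 0
  3*X**2*Y ↦ 3·0·9·1 = 0
  -2*X**2*Z ↦ -2·0·1·9 = 0
  -X*Y**2 ↦ -1·0·81·1 = 0
  X*Y*Z ↦ 1·0·9·9 = 0
  -3*X*Z**2 ↦ -3·0·1·81 = 0
  Y**3 ↦ 1·1·729·1 = 729
  2*Y**2*Z ↦ 2·1·81·9 = 1458
  2*Y*Z**2 ↦ 2·1·9·81 = 1458
  3*Z**3 ↦ 3·1·1·729 = 2187
Sum: F(0, 9, 9) = (0) + (0) + (0) + (0) + (0) + (0) + (729) + (1458) + (1458) + (2187) = 5832.
Reducing mod 11: 5832 ≡ 2 (mod 11).
Since F(a, b, c) ≡ 2 ≠ 0 (mod 11), P does NOT lie on the curve.


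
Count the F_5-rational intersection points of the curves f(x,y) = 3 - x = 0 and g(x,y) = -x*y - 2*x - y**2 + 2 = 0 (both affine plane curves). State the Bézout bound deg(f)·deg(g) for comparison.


Common zeros: ∅; count = 0; Bézout bound = 2.

deg(f) = 1, deg(g) = 2, so Bézout bound = 2.
Scan x ∈ F_5. For each x, list the y ∈ F_5 with f(x, y) ≡ 0 and those with g(x, y) ≡ 0 (mod 5); the common zeros in that column are the intersection.
  x = 0: f ≡ 0 at y ∈ ∅; g ≡ 0 at y ∈ ∅; common: ∅.
  x = 1: f ≡ 0 at y ∈ ∅; g ≡ 0 at y ∈ {0, 4}; common: ∅.
  x = 2: f ≡ 0 at y ∈ ∅; g ≡ 0 at y ∈ {1, 2}; common: ∅.
  x = 3: f ≡ 0 at y ∈ {0, 1, 2, 3, 4}; g ≡ 0 at y ∈ ∅; common: ∅.
  x = 4: f ≡ 0 at y ∈ ∅; g ≡ 0 at y ∈ ∅; common: ∅.
Collecting: common zeros = ∅, so the count is 0.
Comparison with the Bézout bound: 0 ≤ 2 = deg(f)·deg(g), as expected for curves with no common component (the affine F_5-count falls short of the bound because intersections may lie at infinity, over extension fields, or carry multiplicity).
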